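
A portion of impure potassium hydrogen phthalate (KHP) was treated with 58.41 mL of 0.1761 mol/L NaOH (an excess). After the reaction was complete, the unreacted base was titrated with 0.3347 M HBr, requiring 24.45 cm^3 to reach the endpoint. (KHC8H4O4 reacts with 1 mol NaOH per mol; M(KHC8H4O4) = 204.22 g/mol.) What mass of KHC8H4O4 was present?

Total n(NaOH) added = 0.1761 x 0.05841 = 0.01029 mol.
n(HBr) used = 0.3347 x 0.02445 = 0.008183 mol, which equals the excess n(NaOH).
So n(NaOH) consumed by the sample = 0.01029 - 0.008183 = 0.002103 mol.
n(KHC8H4O4) = 0.002103 / 1 = 0.002103 mol.
mass = 0.002103 mol x 204.22 g/mol = 0.429 g.

0.429 g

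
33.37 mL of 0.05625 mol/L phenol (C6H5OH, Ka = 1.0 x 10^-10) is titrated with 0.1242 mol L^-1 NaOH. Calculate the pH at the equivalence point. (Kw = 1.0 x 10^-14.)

11.29

n(C6H5OH) = 0.05625 x 0.03337 = 0.001877 mol; V(NaOH) at equivalence = 0.001877/0.1242 = 0.01511 L.
At equivalence all the acid is converted to C6H5O-; total volume = 0.03337 + 0.01511 = 0.04848 L, so [C6H5O-] = 0.001877/0.04848 = 0.03872 M.
Kb = Kw/Ka = 1.0e-14 / 1.0 x 10^-10 = 0.000100.
[OH^-] = sqrt(Kb x [C6H5O-]) = sqrt(0.000100 x 0.03872) = 0.00197 M.
pOH = 2.71, so pH = 14.00 - 2.71 = 11.29.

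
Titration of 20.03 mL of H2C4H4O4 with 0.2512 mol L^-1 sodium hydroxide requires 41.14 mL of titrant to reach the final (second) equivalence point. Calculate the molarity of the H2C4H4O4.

n(NaOH) = 0.2512 x 0.04114 = 0.01033 mol.
At the final (second) equivalence point, 2 mol OH^- react per mol H2C4H4O4, so n(H2C4H4O4) = 0.01033 / 2 = 0.005167 mol.
[H2C4H4O4] = 0.005167 / 0.02003 L = 0.258 M.

0.258 M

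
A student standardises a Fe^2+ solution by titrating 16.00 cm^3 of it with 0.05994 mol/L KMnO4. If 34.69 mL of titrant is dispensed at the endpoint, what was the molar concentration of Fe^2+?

n(KMnO4) = 0.05994 x 0.03469 = 0.002079 mol.
From the balanced equation, 1 mol KMnO4 reacts with 5 mol Fe^2+, so n(Fe^2+) = 0.002079 x 5/1 = 0.01040 mol.
[Fe^2+] = 0.01040 / 0.01600 L = 0.650 M.

0.650 M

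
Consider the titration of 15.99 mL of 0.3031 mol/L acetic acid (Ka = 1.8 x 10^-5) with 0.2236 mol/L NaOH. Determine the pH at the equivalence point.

8.93

n(CH3COOH) = 0.3031 x 0.01599 = 0.004847 mol; V(NaOH) at equivalence = 0.004847/0.2236 = 0.02168 L.
At equivalence all the acid is converted to CH3COO-; total volume = 0.01599 + 0.02168 = 0.03767 L, so [CH3COO-] = 0.004847/0.03767 = 0.1287 M.
Kb = Kw/Ka = 1.0e-14 / 1.8 x 10^-5 = 5.56e-10.
[OH^-] = sqrt(Kb x [CH3COO-]) = sqrt(5.56e-10 x 0.1287) = 8.45e-6 M.
pOH = 5.07, so pH = 14.00 - 5.07 = 8.93.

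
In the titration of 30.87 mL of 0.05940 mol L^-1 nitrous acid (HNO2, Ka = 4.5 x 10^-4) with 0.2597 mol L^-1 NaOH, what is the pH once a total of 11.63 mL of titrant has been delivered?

12.45

n(acid) = 0.05940 x 0.03087 = 0.001834 mol; n(NaOH) added = 0.2597 x 0.01163 = 0.003020 mol.
Base is in excess by 0.003020 - 0.001834 = 0.001187 mol in a total volume of 0.04250 L.
[OH^-] = 0.001187/0.04250 = 0.02792 M, so pOH = 1.55 and pH = 14.00 - 1.55 = 12.45.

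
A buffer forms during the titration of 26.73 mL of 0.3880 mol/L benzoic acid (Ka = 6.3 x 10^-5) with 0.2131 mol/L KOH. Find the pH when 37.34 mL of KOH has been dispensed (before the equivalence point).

Initial n(C6H5COOH) = 0.3880 x 0.02673 = 0.01037 mol.
n(KOH) added = 0.2131 x 0.03734 = 0.007957 mol, converting that many moles of C6H5COOH to C6H5COO-.
Remaining n(C6H5COOH) = 0.002414 mol; n(C6H5COO-) = 0.007957 mol.
By Henderson-Hasselbalch, pH = pKa + log([A^-]/[HA]) = 4.20 + log(0.007957/0.002414) = 4.20 + (+0.52) = 4.72.

4.72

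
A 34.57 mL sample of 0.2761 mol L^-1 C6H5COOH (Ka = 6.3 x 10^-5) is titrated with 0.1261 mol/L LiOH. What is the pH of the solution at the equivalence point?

n(C6H5COOH) = 0.2761 x 0.03457 = 0.009545 mol; V(LiOH) at equivalence = 0.009545/0.1261 = 0.07569 L.
At equivalence all the acid is converted to C6H5COO-; total volume = 0.03457 + 0.07569 = 0.1103 L, so [C6H5COO-] = 0.009545/0.1103 = 0.08656 M.
Kb = Kw/Ka = 1.0e-14 / 6.3 x 10^-5 = 1.59e-10.
[OH^-] = sqrt(Kb x [C6H5COO-]) = sqrt(1.59e-10 x 0.08656) = 3.71e-6 M.
pOH = 5.43, so pH = 14.00 - 5.43 = 8.57.

8.57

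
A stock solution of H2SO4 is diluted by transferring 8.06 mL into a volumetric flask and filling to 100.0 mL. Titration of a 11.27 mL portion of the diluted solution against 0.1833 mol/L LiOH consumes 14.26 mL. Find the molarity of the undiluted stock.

n(LiOH) = 0.1833 x 0.01426 = 0.002614 mol.
n(H2SO4) in the aliquot = 0.002614 x 1/2 = 0.001307 mol.
[diluted H2SO4] = 0.001307 / 0.01127 = 0.1160 M.
Dilution factor = 100.0/8.060 = 12.41, so [stock] = 0.1160 x 12.41 = 1.44 M.

1.44 M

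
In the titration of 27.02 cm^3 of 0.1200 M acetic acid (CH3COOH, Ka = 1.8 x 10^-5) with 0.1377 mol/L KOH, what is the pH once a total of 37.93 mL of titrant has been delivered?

n(acid) = 0.1200 x 0.02702 = 0.003242 mol; n(KOH) added = 0.1377 x 0.03793 = 0.005223 mol.
Base is in excess by 0.005223 - 0.003242 = 0.001981 mol in a total volume of 0.06495 L.
[OH^-] = 0.001981/0.06495 = 0.03049 M, so pOH = 1.52 and pH = 14.00 - 1.52 = 12.48.

12.48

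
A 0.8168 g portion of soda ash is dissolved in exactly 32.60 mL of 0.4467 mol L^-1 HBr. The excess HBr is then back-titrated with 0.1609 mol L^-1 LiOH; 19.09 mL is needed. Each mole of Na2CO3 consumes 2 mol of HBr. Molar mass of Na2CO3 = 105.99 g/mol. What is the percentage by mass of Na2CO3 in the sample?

74.6%

Total n(HBr) added = 0.4467 x 0.03260 = 0.01456 mol.
n(LiOH) used = 0.1609 x 0.01909 = 0.003072 mol, which equals the excess n(HBr).
So n(HBr) consumed by the sample = 0.01456 - 0.003072 = 0.01149 mol.
n(Na2CO3) = 0.01149 / 2 = 0.005745 mol.
mass Na2CO3 = 0.005745 x 105.99 = 0.6090 g, so %Na2CO3 = 0.6090/0.8168 x 100 = 74.6%.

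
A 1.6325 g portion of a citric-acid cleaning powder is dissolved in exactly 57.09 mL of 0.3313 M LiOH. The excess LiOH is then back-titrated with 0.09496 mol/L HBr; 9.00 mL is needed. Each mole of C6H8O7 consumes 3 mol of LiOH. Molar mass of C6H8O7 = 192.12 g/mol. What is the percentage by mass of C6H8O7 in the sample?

Total n(LiOH) added = 0.3313 x 0.05709 = 0.01891 mol.
n(HBr) used = 0.09496 x 0.009000 = 0.0008546 mol, which equals the excess n(LiOH).
So n(LiOH) consumed by the sample = 0.01891 - 0.0008546 = 0.01806 mol.
n(C6H8O7) = 0.01806 / 3 = 0.006020 mol.
mass C6H8O7 = 0.006020 x 192.12 = 1.157 g, so %C6H8O7 = 1.157/1.6325 x 100 = 70.8%.

70.8%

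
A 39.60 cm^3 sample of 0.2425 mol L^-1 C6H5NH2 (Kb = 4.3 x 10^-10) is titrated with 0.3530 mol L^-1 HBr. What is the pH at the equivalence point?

n(C6H5NH2) = 0.2425 x 0.03960 = 0.009603 mol; V(HBr) at equivalence = 0.009603/0.3530 = 0.02720 L.
At equivalence the base is fully converted to C6H5NH3+; total volume = 0.06680 L, so [C6H5NH3+] = 0.009603/0.06680 = 0.1437 M.
Ka(C6H5NH3+) = Kw/Kb = 1.0e-14 / 4.3 x 10^-10 = 2.33e-5.
[H^+] = sqrt(Ka x [C6H5NH3+]) = sqrt(2.33e-5 x 0.1437) = 0.00183 M.
pH = -log(0.00183) = 2.74.

2.74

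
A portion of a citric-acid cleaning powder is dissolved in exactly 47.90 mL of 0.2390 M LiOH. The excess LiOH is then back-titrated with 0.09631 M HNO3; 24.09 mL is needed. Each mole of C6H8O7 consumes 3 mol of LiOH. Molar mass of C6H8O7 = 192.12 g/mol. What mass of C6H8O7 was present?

Total n(LiOH) added = 0.2390 x 0.04790 = 0.01145 mol.
n(HNO3) used = 0.09631 x 0.02409 = 0.002320 mol, which equals the excess n(LiOH).
So n(LiOH) consumed by the sample = 0.01145 - 0.002320 = 0.009128 mol.
n(C6H8O7) = 0.009128 / 3 = 0.003043 mol.
mass = 0.003043 mol x 192.12 g/mol = 0.585 g.

0.585 g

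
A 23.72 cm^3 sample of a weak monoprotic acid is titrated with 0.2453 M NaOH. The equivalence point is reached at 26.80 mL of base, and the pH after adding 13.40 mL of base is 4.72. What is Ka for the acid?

13.40 mL is half of the equivalence volume, so this is the half-equivalence point where [HA] = [A^-].
At half-equivalence pH = pKa, so pKa = 4.72.
Ka = 10^(-4.72) = 1.9 x 10^-5.

1.9 x 10^-5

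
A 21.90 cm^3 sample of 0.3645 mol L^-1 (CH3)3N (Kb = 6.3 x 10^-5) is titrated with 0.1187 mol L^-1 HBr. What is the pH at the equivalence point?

5.42

n((CH3)3N) = 0.3645 x 0.02190 = 0.007983 mol; V(HBr) at equivalence = 0.007983/0.1187 = 0.06725 L.
At equivalence the base is fully converted to (CH3)3NH+; total volume = 0.08915 L, so [(CH3)3NH+] = 0.007983/0.08915 = 0.08954 M.
Ka((CH3)3NH+) = Kw/Kb = 1.0e-14 / 6.3 x 10^-5 = 1.59e-10.
[H^+] = sqrt(Ka x [(CH3)3NH+]) = sqrt(1.59e-10 x 0.08954) = 3.77e-6 M.
pH = -log(3.77e-6) = 5.42.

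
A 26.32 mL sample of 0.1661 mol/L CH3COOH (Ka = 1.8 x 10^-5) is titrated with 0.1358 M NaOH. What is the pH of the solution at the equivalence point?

n(CH3COOH) = 0.1661 x 0.02632 = 0.004372 mol; V(NaOH) at equivalence = 0.004372/0.1358 = 0.03219 L.
At equivalence all the acid is converted to CH3COO-; total volume = 0.02632 + 0.03219 = 0.05851 L, so [CH3COO-] = 0.004372/0.05851 = 0.07471 M.
Kb = Kw/Ka = 1.0e-14 / 1.8 x 10^-5 = 5.56e-10.
[OH^-] = sqrt(Kb x [CH3COO-]) = sqrt(5.56e-10 x 0.07471) = 6.44e-6 M.
pOH = 5.19, so pH = 14.00 - 5.19 = 8.81.

8.81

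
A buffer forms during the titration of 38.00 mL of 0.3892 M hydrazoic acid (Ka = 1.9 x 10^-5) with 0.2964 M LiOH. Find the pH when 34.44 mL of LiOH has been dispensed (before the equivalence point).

5.07

Initial n(HN3) = 0.3892 x 0.03800 = 0.01479 mol.
n(LiOH) added = 0.2964 x 0.03444 = 0.01021 mol, converting that many moles of HN3 to N3-.
Remaining n(HN3) = 0.004582 mol; n(N3-) = 0.01021 mol.
By Henderson-Hasselbalch, pH = pKa + log([A^-]/[HA]) = 4.72 + log(0.01021/0.004582) = 4.72 + (+0.35) = 5.07.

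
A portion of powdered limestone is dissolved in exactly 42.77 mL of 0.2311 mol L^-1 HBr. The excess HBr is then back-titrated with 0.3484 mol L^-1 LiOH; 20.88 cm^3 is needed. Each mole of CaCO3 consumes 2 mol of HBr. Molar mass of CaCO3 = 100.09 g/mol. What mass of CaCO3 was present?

0.131 g

Total n(HBr) added = 0.2311 x 0.04277 = 0.009884 mol.
n(LiOH) used = 0.3484 x 0.02088 = 0.007275 mol, which equals the excess n(HBr).
So n(HBr) consumed by the sample = 0.009884 - 0.007275 = 0.002610 mol.
n(CaCO3) = 0.002610 / 2 = 0.001305 mol.
mass = 0.001305 mol x 100.09 g/mol = 0.131 g.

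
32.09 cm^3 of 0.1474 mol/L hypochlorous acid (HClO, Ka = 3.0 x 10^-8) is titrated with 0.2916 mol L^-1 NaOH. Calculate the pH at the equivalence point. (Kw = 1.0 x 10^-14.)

10.26

n(HClO) = 0.1474 x 0.03209 = 0.004730 mol; V(NaOH) at equivalence = 0.004730/0.2916 = 0.01622 L.
At equivalence all the acid is converted to ClO-; total volume = 0.03209 + 0.01622 = 0.04831 L, so [ClO-] = 0.004730/0.04831 = 0.09791 M.
Kb = Kw/Ka = 1.0e-14 / 3.0 x 10^-8 = 3.33e-7.
[OH^-] = sqrt(Kb x [ClO-]) = sqrt(3.33e-7 x 0.09791) = 0.000181 M.
pOH = 3.74, so pH = 14.00 - 3.74 = 10.26.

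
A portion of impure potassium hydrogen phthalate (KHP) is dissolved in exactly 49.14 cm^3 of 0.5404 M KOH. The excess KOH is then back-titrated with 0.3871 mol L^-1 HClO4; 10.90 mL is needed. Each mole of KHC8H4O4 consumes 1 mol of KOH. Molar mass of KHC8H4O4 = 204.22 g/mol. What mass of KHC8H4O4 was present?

4.56 g

Total n(KOH) added = 0.5404 x 0.04914 = 0.02656 mol.
n(HClO4) used = 0.3871 x 0.01090 = 0.004219 mol, which equals the excess n(KOH).
So n(KOH) consumed by the sample = 0.02656 - 0.004219 = 0.02234 mol.
n(KHC8H4O4) = 0.02234 / 1 = 0.02234 mol.
mass = 0.02234 mol x 204.22 g/mol = 4.56 g.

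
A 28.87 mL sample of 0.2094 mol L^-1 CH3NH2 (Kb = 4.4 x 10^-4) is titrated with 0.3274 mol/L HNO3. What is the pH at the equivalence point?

5.77

n(CH3NH2) = 0.2094 x 0.02887 = 0.006045 mol; V(HNO3) at equivalence = 0.006045/0.3274 = 0.01846 L.
At equivalence the base is fully converted to CH3NH3+; total volume = 0.04733 L, so [CH3NH3+] = 0.006045/0.04733 = 0.1277 M.
Ka(CH3NH3+) = Kw/Kb = 1.0e-14 / 4.4 x 10^-4 = 2.27e-11.
[H^+] = sqrt(Ka x [CH3NH3+]) = sqrt(2.27e-11 x 0.1277) = 1.70e-6 M.
pH = -log(1.70e-6) = 5.77.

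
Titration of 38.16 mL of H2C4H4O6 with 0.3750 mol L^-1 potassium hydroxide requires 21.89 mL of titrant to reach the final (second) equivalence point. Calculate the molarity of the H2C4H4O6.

n(KOH) = 0.3750 x 0.02189 = 0.008209 mol.
At the final (second) equivalence point, 2 mol OH^- react per mol H2C4H4O6, so n(H2C4H4O6) = 0.008209 / 2 = 0.004104 mol.
[H2C4H4O6] = 0.004104 / 0.03816 L = 0.108 M.

0.108 M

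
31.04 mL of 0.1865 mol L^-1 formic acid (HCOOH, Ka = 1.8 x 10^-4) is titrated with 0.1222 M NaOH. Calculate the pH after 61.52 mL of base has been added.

12.27

n(acid) = 0.1865 x 0.03104 = 0.005789 mol; n(NaOH) added = 0.1222 x 0.06152 = 0.007518 mol.
Base is in excess by 0.007518 - 0.005789 = 0.001729 mol in a total volume of 0.09256 L.
[OH^-] = 0.001729/0.09256 = 0.01868 M, so pOH = 1.73 and pH = 14.00 - 1.73 = 12.27.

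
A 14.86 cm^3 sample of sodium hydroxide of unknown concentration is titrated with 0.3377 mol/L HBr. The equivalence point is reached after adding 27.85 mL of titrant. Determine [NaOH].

n(HBr) delivered = 0.3377 x 0.02785 = 0.009405 mol.
For a 1:1 reaction, n(NaOH) = 0.009405 mol.
[NaOH] = 0.009405 mol / 0.01486 L = 0.633 M.

0.633 M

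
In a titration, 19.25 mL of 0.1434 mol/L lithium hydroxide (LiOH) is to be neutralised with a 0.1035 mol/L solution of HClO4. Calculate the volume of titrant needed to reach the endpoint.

n(LiOH) = 0.1434 mol/L x 0.01925 L = 0.002760 mol.
At equivalence n(HClO4) = n(LiOH) = 0.002760 mol.
V(HClO4) = 0.002760 / 0.1035 = 0.02667 L = 26.7 mL.

26.7 mL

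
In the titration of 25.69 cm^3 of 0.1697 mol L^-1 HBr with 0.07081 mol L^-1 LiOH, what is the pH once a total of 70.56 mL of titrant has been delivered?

11.82

n(acid) = 0.1697 x 0.02569 = 0.004360 mol; n(LiOH) added = 0.07081 x 0.07056 = 0.004996 mol.
Base is in excess by 0.004996 - 0.004360 = 0.0006368 mol in a total volume of 0.09625 L.
[OH^-] = 0.0006368/0.09625 = 0.006616 M, so pOH = 2.18 and pH = 14.00 - 2.18 = 11.82.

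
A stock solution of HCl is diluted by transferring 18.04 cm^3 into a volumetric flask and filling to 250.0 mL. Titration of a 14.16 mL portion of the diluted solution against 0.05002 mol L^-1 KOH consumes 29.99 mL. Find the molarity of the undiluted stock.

1.47 M

n(KOH) = 0.05002 x 0.02999 = 0.001500 mol.
n(HCl) in the aliquot = 0.001500 mol.
[diluted HCl] = 0.001500 / 0.01416 = 0.1059 M.
Dilution factor = 250.0/18.04 = 13.86, so [stock] = 0.1059 x 13.86 = 1.47 M.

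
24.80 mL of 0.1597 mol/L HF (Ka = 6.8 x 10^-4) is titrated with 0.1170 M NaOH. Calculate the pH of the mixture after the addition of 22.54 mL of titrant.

3.47

Initial n(HF) = 0.1597 x 0.02480 = 0.003961 mol.
n(NaOH) added = 0.1170 x 0.02254 = 0.002637 mol, converting that many moles of HF to F-.
Remaining n(HF) = 0.001323 mol; n(F-) = 0.002637 mol.
By Henderson-Hasselbalch, pH = pKa + log([A^-]/[HA]) = 3.17 + log(0.002637/0.001323) = 3.17 + (+0.30) = 3.47.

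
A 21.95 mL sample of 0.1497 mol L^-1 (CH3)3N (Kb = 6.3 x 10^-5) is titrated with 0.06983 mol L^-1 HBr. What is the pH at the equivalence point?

5.56

n((CH3)3N) = 0.1497 x 0.02195 = 0.003286 mol; V(HBr) at equivalence = 0.003286/0.06983 = 0.04706 L.
At equivalence the base is fully converted to (CH3)3NH+; total volume = 0.06901 L, so [(CH3)3NH+] = 0.003286/0.06901 = 0.04762 M.
Ka((CH3)3NH+) = Kw/Kb = 1.0e-14 / 6.3 x 10^-5 = 1.59e-10.
[H^+] = sqrt(Ka x [(CH3)3NH+]) = sqrt(1.59e-10 x 0.04762) = 2.75e-6 M.
pH = -log(2.75e-6) = 5.56.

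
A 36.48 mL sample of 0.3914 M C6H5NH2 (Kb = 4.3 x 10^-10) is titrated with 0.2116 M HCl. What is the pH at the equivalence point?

n(C6H5NH2) = 0.3914 x 0.03648 = 0.01428 mol; V(HCl) at equivalence = 0.01428/0.2116 = 0.06748 L.
At equivalence the base is fully converted to C6H5NH3+; total volume = 0.1040 L, so [C6H5NH3+] = 0.01428/0.1040 = 0.1373 M.
Ka(C6H5NH3+) = Kw/Kb = 1.0e-14 / 4.3 x 10^-10 = 2.33e-5.
[H^+] = sqrt(Ka x [C6H5NH3+]) = sqrt(2.33e-5 x 0.1373) = 0.00179 M.
pH = -log(0.00179) = 2.75.

2.75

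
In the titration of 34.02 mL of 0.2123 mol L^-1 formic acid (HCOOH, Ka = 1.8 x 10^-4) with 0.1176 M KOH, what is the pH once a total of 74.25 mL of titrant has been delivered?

n(acid) = 0.2123 x 0.03402 = 0.007222 mol; n(KOH) added = 0.1176 x 0.07425 = 0.008732 mol.
Base is in excess by 0.008732 - 0.007222 = 0.001509 mol in a total volume of 0.1083 L.
[OH^-] = 0.001509/0.1083 = 0.01394 M, so pOH = 1.86 and pH = 14.00 - 1.86 = 12.14.

12.14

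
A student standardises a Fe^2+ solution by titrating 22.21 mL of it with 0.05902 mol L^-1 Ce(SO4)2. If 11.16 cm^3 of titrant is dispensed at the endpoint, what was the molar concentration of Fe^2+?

0.0297 M

n(Ce(SO4)2) = 0.05902 x 0.01116 = 0.0006587 mol.
From the balanced equation, 1 mol Ce(SO4)2 reacts with 1 mol Fe^2+, so n(Fe^2+) = 0.0006587 x 1/1 = 0.0006587 mol.
[Fe^2+] = 0.0006587 / 0.02221 L = 0.0297 M.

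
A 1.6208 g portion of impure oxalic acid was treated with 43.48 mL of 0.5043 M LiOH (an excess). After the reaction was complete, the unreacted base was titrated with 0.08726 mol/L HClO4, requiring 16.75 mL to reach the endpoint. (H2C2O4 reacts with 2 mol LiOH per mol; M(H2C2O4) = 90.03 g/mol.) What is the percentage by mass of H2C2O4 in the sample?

56.8%

Total n(LiOH) added = 0.5043 x 0.04348 = 0.02193 mol.
n(HClO4) used = 0.08726 x 0.01675 = 0.001462 mol, which equals the excess n(LiOH).
So n(LiOH) consumed by the sample = 0.02193 - 0.001462 = 0.02047 mol.
n(H2C2O4) = 0.02047 / 2 = 0.01023 mol.
mass H2C2O4 = 0.01023 x 90.03 = 0.9212 g, so %H2C2O4 = 0.9212/1.6208 x 100 = 56.8%.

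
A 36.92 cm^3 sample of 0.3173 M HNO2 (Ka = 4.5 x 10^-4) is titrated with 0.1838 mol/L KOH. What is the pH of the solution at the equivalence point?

n(HNO2) = 0.3173 x 0.03692 = 0.01171 mol; V(KOH) at equivalence = 0.01171/0.1838 = 0.06374 L.
At equivalence all the acid is converted to NO2-; total volume = 0.03692 + 0.06374 = 0.1007 L, so [NO2-] = 0.01171/0.1007 = 0.1164 M.
Kb = Kw/Ka = 1.0e-14 / 4.5 x 10^-4 = 2.22e-11.
[OH^-] = sqrt(Kb x [NO2-]) = sqrt(2.22e-11 x 0.1164) = 1.61e-6 M.
pOH = 5.79, so pH = 14.00 - 5.79 = 8.21.

8.21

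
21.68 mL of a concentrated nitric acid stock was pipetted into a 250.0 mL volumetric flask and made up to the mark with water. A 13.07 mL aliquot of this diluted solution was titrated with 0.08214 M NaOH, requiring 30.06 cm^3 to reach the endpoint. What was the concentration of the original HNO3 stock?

n(NaOH) = 0.08214 x 0.03006 = 0.002469 mol.
n(HNO3) in the aliquot = 0.002469 mol.
[diluted HNO3] = 0.002469 / 0.01307 = 0.1889 M.
Dilution factor = 250.0/21.68 = 11.53, so [stock] = 0.1889 x 11.53 = 2.18 M.

2.18 M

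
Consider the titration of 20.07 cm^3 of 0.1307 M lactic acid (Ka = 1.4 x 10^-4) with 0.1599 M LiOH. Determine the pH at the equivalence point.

n(HC3H5O3) = 0.1307 x 0.02007 = 0.002623 mol; V(LiOH) at equivalence = 0.002623/0.1599 = 0.01640 L.
At equivalence all the acid is converted to C3H5O3-; total volume = 0.02007 + 0.01640 = 0.03647 L, so [C3H5O3-] = 0.002623/0.03647 = 0.07192 M.
Kb = Kw/Ka = 1.0e-14 / 1.4 x 10^-4 = 7.14e-11.
[OH^-] = sqrt(Kb x [C3H5O3-]) = sqrt(7.14e-11 x 0.07192) = 2.27e-6 M.
pOH = 5.64, so pH = 14.00 - 5.64 = 8.36.

8.36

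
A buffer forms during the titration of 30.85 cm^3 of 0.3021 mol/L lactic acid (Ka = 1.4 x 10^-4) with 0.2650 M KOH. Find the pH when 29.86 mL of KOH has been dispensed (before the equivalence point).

4.60

Initial n(HC3H5O3) = 0.3021 x 0.03085 = 0.009320 mol.
n(KOH) added = 0.2650 x 0.02986 = 0.007913 mol, converting that many moles of HC3H5O3 to C3H5O3-.
Remaining n(HC3H5O3) = 0.001407 mol; n(C3H5O3-) = 0.007913 mol.
By Henderson-Hasselbalch, pH = pKa + log([A^-]/[HA]) = 3.85 + log(0.007913/0.001407) = 3.85 + (+0.75) = 4.60.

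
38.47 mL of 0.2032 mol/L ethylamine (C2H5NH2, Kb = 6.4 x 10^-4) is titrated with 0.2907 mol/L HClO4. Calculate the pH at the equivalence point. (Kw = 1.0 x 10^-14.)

5.86

n(C2H5NH2) = 0.2032 x 0.03847 = 0.007817 mol; V(HClO4) at equivalence = 0.007817/0.2907 = 0.02689 L.
At equivalence the base is fully converted to C2H5NH3+; total volume = 0.06536 L, so [C2H5NH3+] = 0.007817/0.06536 = 0.1196 M.
Ka(C2H5NH3+) = Kw/Kb = 1.0e-14 / 6.4 x 10^-4 = 1.56e-11.
[H^+] = sqrt(Ka x [C2H5NH3+]) = sqrt(1.56e-11 x 0.1196) = 1.37e-6 M.
pH = -log(1.37e-6) = 5.86.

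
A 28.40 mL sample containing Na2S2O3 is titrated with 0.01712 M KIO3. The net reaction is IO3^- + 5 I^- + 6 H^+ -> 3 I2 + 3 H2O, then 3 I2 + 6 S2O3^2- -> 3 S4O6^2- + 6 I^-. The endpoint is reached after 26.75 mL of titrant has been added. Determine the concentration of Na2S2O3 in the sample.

0.0968 M

n(KIO3) = 0.01712 x 0.02675 = 0.0004580 mol.
From the balanced equation, 1 mol KIO3 reacts with 6 mol Na2S2O3, so n(Na2S2O3) = 0.0004580 x 6/1 = 0.002748 mol.
[Na2S2O3] = 0.002748 / 0.02840 L = 0.0968 M.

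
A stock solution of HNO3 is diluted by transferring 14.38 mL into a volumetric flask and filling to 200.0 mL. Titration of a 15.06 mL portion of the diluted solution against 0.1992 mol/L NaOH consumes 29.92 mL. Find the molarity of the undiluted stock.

n(NaOH) = 0.1992 x 0.02992 = 0.005960 mol.
n(HNO3) in the aliquot = 0.005960 mol.
[diluted HNO3] = 0.005960 / 0.01506 = 0.3958 M.
Dilution factor = 200.0/14.38 = 13.91, so [stock] = 0.3958 x 13.91 = 5.50 M.

5.50 M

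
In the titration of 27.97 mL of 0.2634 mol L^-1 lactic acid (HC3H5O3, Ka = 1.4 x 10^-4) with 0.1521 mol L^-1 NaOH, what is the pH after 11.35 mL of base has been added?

3.34

Initial n(HC3H5O3) = 0.2634 x 0.02797 = 0.007367 mol.
n(NaOH) added = 0.1521 x 0.01135 = 0.001726 mol, converting that many moles of HC3H5O3 to C3H5O3-.
Remaining n(HC3H5O3) = 0.005641 mol; n(C3H5O3-) = 0.001726 mol.
By Henderson-Hasselbalch, pH = pKa + log([A^-]/[HA]) = 3.85 + log(0.001726/0.005641) = 3.85 + (-0.51) = 3.34.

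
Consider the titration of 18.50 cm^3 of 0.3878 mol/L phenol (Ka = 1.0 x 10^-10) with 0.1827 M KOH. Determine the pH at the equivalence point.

11.55

n(C6H5OH) = 0.3878 x 0.01850 = 0.007174 mol; V(KOH) at equivalence = 0.007174/0.1827 = 0.03927 L.
At equivalence all the acid is converted to C6H5O-; total volume = 0.01850 + 0.03927 = 0.05777 L, so [C6H5O-] = 0.007174/0.05777 = 0.1242 M.
Kb = Kw/Ka = 1.0e-14 / 1.0 x 10^-10 = 0.000100.
[OH^-] = sqrt(Kb x [C6H5O-]) = sqrt(0.000100 x 0.1242) = 0.00352 M.
pOH = 2.45, so pH = 14.00 - 2.45 = 11.55.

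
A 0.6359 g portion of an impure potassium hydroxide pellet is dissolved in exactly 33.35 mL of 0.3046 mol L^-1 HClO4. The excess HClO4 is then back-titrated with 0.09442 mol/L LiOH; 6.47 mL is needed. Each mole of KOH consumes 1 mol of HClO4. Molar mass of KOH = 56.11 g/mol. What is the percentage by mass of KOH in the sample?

84.2%

Total n(HClO4) added = 0.3046 x 0.03335 = 0.01016 mol.
n(LiOH) used = 0.09442 x 0.006470 = 0.0006109 mol, which equals the excess n(HClO4).
So n(HClO4) consumed by the sample = 0.01016 - 0.0006109 = 0.009548 mol.
n(KOH) = 0.009548 / 1 = 0.009548 mol.
mass KOH = 0.009548 x 56.11 = 0.5357 g, so %KOH = 0.5357/0.6359 x 100 = 84.2%.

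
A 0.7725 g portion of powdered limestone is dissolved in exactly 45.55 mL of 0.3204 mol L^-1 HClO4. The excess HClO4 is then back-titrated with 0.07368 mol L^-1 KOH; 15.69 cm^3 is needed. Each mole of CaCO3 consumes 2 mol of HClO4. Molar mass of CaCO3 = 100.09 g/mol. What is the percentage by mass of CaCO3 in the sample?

Total n(HClO4) added = 0.3204 x 0.04555 = 0.01459 mol.
n(KOH) used = 0.07368 x 0.01569 = 0.001156 mol, which equals the excess n(HClO4).
So n(HClO4) consumed by the sample = 0.01459 - 0.001156 = 0.01344 mol.
n(CaCO3) = 0.01344 / 2 = 0.006719 mol.
mass CaCO3 = 0.006719 x 100.09 = 0.6725 g, so %CaCO3 = 0.6725/0.7725 x 100 = 87.1%.

87.1%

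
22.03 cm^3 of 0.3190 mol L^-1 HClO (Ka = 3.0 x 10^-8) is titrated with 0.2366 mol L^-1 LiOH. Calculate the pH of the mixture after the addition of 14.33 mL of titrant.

Initial n(HClO) = 0.3190 x 0.02203 = 0.007028 mol.
n(LiOH) added = 0.2366 x 0.01433 = 0.003390 mol, converting that many moles of HClO to ClO-.
Remaining n(HClO) = 0.003637 mol; n(ClO-) = 0.003390 mol.
By Henderson-Hasselbalch, pH = pKa + log([A^-]/[HA]) = 7.52 + log(0.003390/0.003637) = 7.52 + (-0.03) = 7.49.

7.49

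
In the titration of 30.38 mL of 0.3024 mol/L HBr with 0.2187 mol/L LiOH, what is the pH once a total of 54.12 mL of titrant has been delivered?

12.50

n(acid) = 0.3024 x 0.03038 = 0.009187 mol; n(LiOH) added = 0.2187 x 0.05412 = 0.01184 mol.
Base is in excess by 0.01184 - 0.009187 = 0.002649 mol in a total volume of 0.08450 L.
[OH^-] = 0.002649/0.08450 = 0.03135 M, so pOH = 1.50 and pH = 14.00 - 1.50 = 12.50.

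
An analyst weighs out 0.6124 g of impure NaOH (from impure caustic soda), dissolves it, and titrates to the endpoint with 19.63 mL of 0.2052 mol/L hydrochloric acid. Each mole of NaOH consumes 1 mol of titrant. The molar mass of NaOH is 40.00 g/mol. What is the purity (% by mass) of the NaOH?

n(HCl) = 0.2052 x 0.01963 = 0.004028 mol.
n(NaOH) = 0.004028 / 1 = 0.004028 mol.
mass of NaOH = 0.004028 x 40.00 = 0.1611 g.
% purity = 0.1611 / 0.6124 x 100 = 26.3%.

26.3%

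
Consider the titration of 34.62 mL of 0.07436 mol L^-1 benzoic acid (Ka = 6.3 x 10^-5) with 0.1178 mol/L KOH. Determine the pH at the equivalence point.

8.43

n(C6H5COOH) = 0.07436 x 0.03462 = 0.002574 mol; V(KOH) at equivalence = 0.002574/0.1178 = 0.02185 L.
At equivalence all the acid is converted to C6H5COO-; total volume = 0.03462 + 0.02185 = 0.05647 L, so [C6H5COO-] = 0.002574/0.05647 = 0.04558 M.
Kb = Kw/Ka = 1.0e-14 / 6.3 x 10^-5 = 1.59e-10.
[OH^-] = sqrt(Kb x [C6H5COO-]) = sqrt(1.59e-10 x 0.04558) = 2.69e-6 M.
pOH = 5.57, so pH = 14.00 - 5.57 = 8.43.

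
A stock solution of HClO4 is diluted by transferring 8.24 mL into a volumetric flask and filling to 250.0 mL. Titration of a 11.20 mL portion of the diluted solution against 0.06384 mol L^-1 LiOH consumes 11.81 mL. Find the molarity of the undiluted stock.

n(LiOH) = 0.06384 x 0.01181 = 0.0007540 mol.
n(HClO4) in the aliquot = 0.0007540 mol.
[diluted HClO4] = 0.0007540 / 0.01120 = 0.06732 M.
Dilution factor = 250.0/8.240 = 30.34, so [stock] = 0.06732 x 30.34 = 2.04 M.

2.04 M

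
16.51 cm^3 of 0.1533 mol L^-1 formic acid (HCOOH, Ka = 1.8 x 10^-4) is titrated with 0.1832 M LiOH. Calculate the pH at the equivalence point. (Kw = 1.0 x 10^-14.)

8.33

n(HCOOH) = 0.1533 x 0.01651 = 0.002531 mol; V(LiOH) at equivalence = 0.002531/0.1832 = 0.01382 L.
At equivalence all the acid is converted to HCOO-; total volume = 0.01651 + 0.01382 = 0.03033 L, so [HCOO-] = 0.002531/0.03033 = 0.08346 M.
Kb = Kw/Ka = 1.0e-14 / 1.8 x 10^-4 = 5.56e-11.
[OH^-] = sqrt(Kb x [HCOO-]) = sqrt(5.56e-11 x 0.08346) = 2.15e-6 M.
pOH = 5.67, so pH = 14.00 - 5.67 = 8.33.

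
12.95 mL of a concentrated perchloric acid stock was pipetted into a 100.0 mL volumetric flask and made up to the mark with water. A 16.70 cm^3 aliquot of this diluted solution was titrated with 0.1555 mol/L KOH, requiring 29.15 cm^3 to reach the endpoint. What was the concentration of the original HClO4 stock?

2.10 M

n(KOH) = 0.1555 x 0.02915 = 0.004533 mol.
n(HClO4) in the aliquot = 0.004533 mol.
[diluted HClO4] = 0.004533 / 0.01670 = 0.2714 M.
Dilution factor = 100.0/12.95 = 7.722, so [stock] = 0.2714 x 7.722 = 2.10 M.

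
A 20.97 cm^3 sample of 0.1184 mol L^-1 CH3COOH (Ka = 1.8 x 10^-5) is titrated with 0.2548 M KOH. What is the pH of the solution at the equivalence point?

n(CH3COOH) = 0.1184 x 0.02097 = 0.002483 mol; V(KOH) at equivalence = 0.002483/0.2548 = 0.009744 L.
At equivalence all the acid is converted to CH3COO-; total volume = 0.02097 + 0.009744 = 0.03071 L, so [CH3COO-] = 0.002483/0.03071 = 0.08084 M.
Kb = Kw/Ka = 1.0e-14 / 1.8 x 10^-5 = 5.56e-10.
[OH^-] = sqrt(Kb x [CH3COO-]) = sqrt(5.56e-10 x 0.08084) = 6.70e-6 M.
pOH = 5.17, so pH = 14.00 - 5.17 = 8.83.

8.83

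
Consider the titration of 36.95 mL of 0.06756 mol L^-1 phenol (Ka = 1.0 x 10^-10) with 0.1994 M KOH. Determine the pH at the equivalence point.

11.35

n(C6H5OH) = 0.06756 x 0.03695 = 0.002496 mol; V(KOH) at equivalence = 0.002496/0.1994 = 0.01252 L.
At equivalence all the acid is converted to C6H5O-; total volume = 0.03695 + 0.01252 = 0.04947 L, so [C6H5O-] = 0.002496/0.04947 = 0.05046 M.
Kb = Kw/Ka = 1.0e-14 / 1.0 x 10^-10 = 0.000100.
[OH^-] = sqrt(Kb x [C6H5O-]) = sqrt(0.000100 x 0.05046) = 0.00225 M.
pOH = 2.65, so pH = 14.00 - 2.65 = 11.35.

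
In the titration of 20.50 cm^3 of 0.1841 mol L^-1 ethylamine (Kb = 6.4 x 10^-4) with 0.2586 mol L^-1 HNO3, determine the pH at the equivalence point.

5.89

n(C2H5NH2) = 0.1841 x 0.02050 = 0.003774 mol; V(HNO3) at equivalence = 0.003774/0.2586 = 0.01459 L.
At equivalence the base is fully converted to C2H5NH3+; total volume = 0.03509 L, so [C2H5NH3+] = 0.003774/0.03509 = 0.1075 M.
Ka(C2H5NH3+) = Kw/Kb = 1.0e-14 / 6.4 x 10^-4 = 1.56e-11.
[H^+] = sqrt(Ka x [C2H5NH3+]) = sqrt(1.56e-11 x 0.1075) = 1.30e-6 M.
pH = -log(1.30e-6) = 5.89.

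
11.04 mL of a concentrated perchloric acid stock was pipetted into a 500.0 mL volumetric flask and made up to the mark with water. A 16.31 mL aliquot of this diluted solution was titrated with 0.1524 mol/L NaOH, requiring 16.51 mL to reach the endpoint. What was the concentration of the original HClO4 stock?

6.99 M

n(NaOH) = 0.1524 x 0.01651 = 0.002516 mol.
n(HClO4) in the aliquot = 0.002516 mol.
[diluted HClO4] = 0.002516 / 0.01631 = 0.1543 M.
Dilution factor = 500.0/11.04 = 45.29, so [stock] = 0.1543 x 45.29 = 6.99 M.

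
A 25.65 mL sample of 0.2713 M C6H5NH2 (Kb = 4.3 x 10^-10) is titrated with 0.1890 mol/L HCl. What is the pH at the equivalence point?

2.79

n(C6H5NH2) = 0.2713 x 0.02565 = 0.006959 mol; V(HCl) at equivalence = 0.006959/0.1890 = 0.03682 L.
At equivalence the base is fully converted to C6H5NH3+; total volume = 0.06247 L, so [C6H5NH3+] = 0.006959/0.06247 = 0.1114 M.
Ka(C6H5NH3+) = Kw/Kb = 1.0e-14 / 4.3 x 10^-10 = 2.33e-5.
[H^+] = sqrt(Ka x [C6H5NH3+]) = sqrt(2.33e-5 x 0.1114) = 0.00161 M.
pH = -log(0.00161) = 2.79.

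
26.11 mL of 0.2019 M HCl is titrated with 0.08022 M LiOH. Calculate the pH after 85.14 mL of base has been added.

n(acid) = 0.2019 x 0.02611 = 0.005272 mol; n(LiOH) added = 0.08022 x 0.08514 = 0.006830 mol.
Base is in excess by 0.006830 - 0.005272 = 0.001558 mol in a total volume of 0.1113 L.
[OH^-] = 0.001558/0.1113 = 0.01401 M, so pOH = 1.85 and pH = 14.00 - 1.85 = 12.15.

12.15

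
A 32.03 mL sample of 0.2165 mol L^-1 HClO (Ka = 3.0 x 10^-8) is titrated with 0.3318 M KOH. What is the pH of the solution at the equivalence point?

n(HClO) = 0.2165 x 0.03203 = 0.006934 mol; V(KOH) at equivalence = 0.006934/0.3318 = 0.02090 L.
At equivalence all the acid is converted to ClO-; total volume = 0.03203 + 0.02090 = 0.05293 L, so [ClO-] = 0.006934/0.05293 = 0.1310 M.
Kb = Kw/Ka = 1.0e-14 / 3.0 x 10^-8 = 3.33e-7.
[OH^-] = sqrt(Kb x [ClO-]) = sqrt(3.33e-7 x 0.1310) = 0.000209 M.
pOH = 3.68, so pH = 14.00 - 3.68 = 10.32.

10.32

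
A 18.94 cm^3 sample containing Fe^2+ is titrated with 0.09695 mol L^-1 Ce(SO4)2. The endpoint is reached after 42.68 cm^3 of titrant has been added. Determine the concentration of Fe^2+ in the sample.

0.218 M

n(Ce(SO4)2) = 0.09695 x 0.04268 = 0.004138 mol.
From the balanced equation, 1 mol Ce(SO4)2 reacts with 1 mol Fe^2+, so n(Fe^2+) = 0.004138 x 1/1 = 0.004138 mol.
[Fe^2+] = 0.004138 / 0.01894 L = 0.218 M.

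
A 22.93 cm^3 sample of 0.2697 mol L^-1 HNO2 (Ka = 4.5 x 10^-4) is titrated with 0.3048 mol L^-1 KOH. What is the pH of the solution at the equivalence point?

8.25

n(HNO2) = 0.2697 x 0.02293 = 0.006184 mol; V(KOH) at equivalence = 0.006184/0.3048 = 0.02029 L.
At equivalence all the acid is converted to NO2-; total volume = 0.02293 + 0.02029 = 0.04322 L, so [NO2-] = 0.006184/0.04322 = 0.1431 M.
Kb = Kw/Ka = 1.0e-14 / 4.5 x 10^-4 = 2.22e-11.
[OH^-] = sqrt(Kb x [NO2-]) = sqrt(2.22e-11 x 0.1431) = 1.78e-6 M.
pOH = 5.75, so pH = 14.00 - 5.75 = 8.25.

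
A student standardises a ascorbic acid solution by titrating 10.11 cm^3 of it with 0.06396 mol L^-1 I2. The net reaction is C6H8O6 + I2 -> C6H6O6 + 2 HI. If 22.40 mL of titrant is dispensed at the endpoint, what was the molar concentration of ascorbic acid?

n(I2) = 0.06396 x 0.02240 = 0.001433 mol.
From the balanced equation, 1 mol I2 reacts with 1 mol ascorbic acid, so n(ascorbic acid) = 0.001433 x 1/1 = 0.001433 mol.
[ascorbic acid] = 0.001433 / 0.01011 L = 0.142 M.

0.142 M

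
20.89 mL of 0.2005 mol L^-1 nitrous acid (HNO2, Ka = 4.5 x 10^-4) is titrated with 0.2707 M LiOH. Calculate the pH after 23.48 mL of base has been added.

12.69

n(acid) = 0.2005 x 0.02089 = 0.004188 mol; n(LiOH) added = 0.2707 x 0.02348 = 0.006356 mol.
Base is in excess by 0.006356 - 0.004188 = 0.002168 mol in a total volume of 0.04437 L.
[OH^-] = 0.002168/0.04437 = 0.04885 M, so pOH = 1.31 and pH = 14.00 - 1.31 = 12.69.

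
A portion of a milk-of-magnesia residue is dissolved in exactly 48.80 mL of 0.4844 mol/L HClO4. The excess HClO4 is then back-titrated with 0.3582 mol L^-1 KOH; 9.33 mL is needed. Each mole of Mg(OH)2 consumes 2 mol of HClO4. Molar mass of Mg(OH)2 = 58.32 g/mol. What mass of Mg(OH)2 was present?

0.592 g

Total n(HClO4) added = 0.4844 x 0.04880 = 0.02364 mol.
n(KOH) used = 0.3582 x 0.009330 = 0.003342 mol, which equals the excess n(HClO4).
So n(HClO4) consumed by the sample = 0.02364 - 0.003342 = 0.02030 mol.
n(Mg(OH)2) = 0.02030 / 2 = 0.01015 mol.
mass = 0.01015 mol x 58.32 g/mol = 0.592 g.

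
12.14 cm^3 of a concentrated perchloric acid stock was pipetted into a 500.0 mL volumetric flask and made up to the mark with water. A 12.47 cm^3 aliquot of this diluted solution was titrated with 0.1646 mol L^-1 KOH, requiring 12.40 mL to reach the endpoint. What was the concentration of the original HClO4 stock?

n(KOH) = 0.1646 x 0.01240 = 0.002041 mol.
n(HClO4) in the aliquot = 0.002041 mol.
[diluted HClO4] = 0.002041 / 0.01247 = 0.1637 M.
Dilution factor = 500.0/12.14 = 41.19, so [stock] = 0.1637 x 41.19 = 6.74 M.

6.74 M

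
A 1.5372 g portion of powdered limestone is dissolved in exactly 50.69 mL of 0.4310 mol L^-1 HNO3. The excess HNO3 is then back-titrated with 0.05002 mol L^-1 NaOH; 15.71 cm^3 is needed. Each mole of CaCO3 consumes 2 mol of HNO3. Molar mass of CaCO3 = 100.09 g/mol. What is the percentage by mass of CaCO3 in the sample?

68.6%

Total n(HNO3) added = 0.4310 x 0.05069 = 0.02185 mol.
n(NaOH) used = 0.05002 x 0.01571 = 0.0007858 mol, which equals the excess n(HNO3).
So n(HNO3) consumed by the sample = 0.02185 - 0.0007858 = 0.02106 mol.
n(CaCO3) = 0.02106 / 2 = 0.01053 mol.
mass CaCO3 = 0.01053 x 100.09 = 1.054 g, so %CaCO3 = 1.054/1.5372 x 100 = 68.6%.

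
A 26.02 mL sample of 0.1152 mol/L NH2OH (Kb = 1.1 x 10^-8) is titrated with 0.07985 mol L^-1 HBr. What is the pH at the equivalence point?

3.68

n(NH2OH) = 0.1152 x 0.02602 = 0.002998 mol; V(HBr) at equivalence = 0.002998/0.07985 = 0.03754 L.
At equivalence the base is fully converted to NH3OH+; total volume = 0.06356 L, so [NH3OH+] = 0.002998/0.06356 = 0.04716 M.
Ka(NH3OH+) = Kw/Kb = 1.0e-14 / 1.1 x 10^-8 = 9.09e-7.
[H^+] = sqrt(Ka x [NH3OH+]) = sqrt(9.09e-7 x 0.04716) = 0.000207 M.
pH = -log(0.000207) = 3.68.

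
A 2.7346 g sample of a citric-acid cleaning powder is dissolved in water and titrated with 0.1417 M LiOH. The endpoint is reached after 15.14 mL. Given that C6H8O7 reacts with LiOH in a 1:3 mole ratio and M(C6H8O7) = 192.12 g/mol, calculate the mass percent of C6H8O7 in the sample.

5.02%

n(LiOH) = 0.1417 x 0.01514 = 0.002145 mol.
n(C6H8O7) = 0.002145 / 3 = 0.0007151 mol.
mass of C6H8O7 = 0.0007151 x 192.12 = 0.1374 g.
% purity = 0.1374 / 2.7346 x 100 = 5.02%.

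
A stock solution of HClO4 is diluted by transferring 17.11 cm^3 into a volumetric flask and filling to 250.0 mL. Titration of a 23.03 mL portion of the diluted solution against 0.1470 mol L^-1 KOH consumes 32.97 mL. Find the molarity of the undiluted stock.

n(KOH) = 0.1470 x 0.03297 = 0.004847 mol.
n(HClO4) in the aliquot = 0.004847 mol.
[diluted HClO4] = 0.004847 / 0.02303 = 0.2104 M.
Dilution factor = 250.0/17.11 = 14.61, so [stock] = 0.2104 x 14.61 = 3.07 M.

3.07 M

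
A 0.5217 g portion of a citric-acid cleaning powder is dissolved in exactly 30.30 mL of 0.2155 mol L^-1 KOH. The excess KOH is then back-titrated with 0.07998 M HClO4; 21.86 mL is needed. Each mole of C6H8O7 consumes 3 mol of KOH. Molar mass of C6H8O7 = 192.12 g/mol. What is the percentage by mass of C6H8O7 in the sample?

Total n(KOH) added = 0.2155 x 0.03030 = 0.006530 mol.
n(HClO4) used = 0.07998 x 0.02186 = 0.001748 mol, which equals the excess n(KOH).
So n(KOH) consumed by the sample = 0.006530 - 0.001748 = 0.004781 mol.
n(C6H8O7) = 0.004781 / 3 = 0.001594 mol.
mass C6H8O7 = 0.001594 x 192.12 = 0.3062 g, so %C6H8O7 = 0.3062/0.5217 x 100 = 58.7%.

58.7%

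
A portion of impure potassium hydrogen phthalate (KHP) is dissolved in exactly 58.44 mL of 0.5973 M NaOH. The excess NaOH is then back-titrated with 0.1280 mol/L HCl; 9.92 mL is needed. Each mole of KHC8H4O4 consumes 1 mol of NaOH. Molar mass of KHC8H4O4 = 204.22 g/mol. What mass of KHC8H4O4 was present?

6.87 g

Total n(NaOH) added = 0.5973 x 0.05844 = 0.03491 mol.
n(HCl) used = 0.1280 x 0.009920 = 0.001270 mol, which equals the excess n(NaOH).
So n(NaOH) consumed by the sample = 0.03491 - 0.001270 = 0.03364 mol.
n(KHC8H4O4) = 0.03364 / 1 = 0.03364 mol.
mass = 0.03364 mol x 204.22 g/mol = 6.87 g.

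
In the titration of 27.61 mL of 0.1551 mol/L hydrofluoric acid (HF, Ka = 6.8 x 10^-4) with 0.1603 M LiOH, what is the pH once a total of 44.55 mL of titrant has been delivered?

12.60

n(acid) = 0.1551 x 0.02761 = 0.004282 mol; n(LiOH) added = 0.1603 x 0.04455 = 0.007141 mol.
Base is in excess by 0.007141 - 0.004282 = 0.002859 mol in a total volume of 0.07216 L.
[OH^-] = 0.002859/0.07216 = 0.03962 M, so pOH = 1.40 and pH = 14.00 - 1.40 = 12.60.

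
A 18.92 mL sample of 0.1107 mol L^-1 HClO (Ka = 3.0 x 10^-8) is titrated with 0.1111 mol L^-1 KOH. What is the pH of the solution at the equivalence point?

n(HClO) = 0.1107 x 0.01892 = 0.002094 mol; V(KOH) at equivalence = 0.002094/0.1111 = 0.01885 L.
At equivalence all the acid is converted to ClO-; total volume = 0.01892 + 0.01885 = 0.03777 L, so [ClO-] = 0.002094/0.03777 = 0.05545 M.
Kb = Kw/Ka = 1.0e-14 / 3.0 x 10^-8 = 3.33e-7.
[OH^-] = sqrt(Kb x [ClO-]) = sqrt(3.33e-7 x 0.05545) = 0.000136 M.
pOH = 3.87, so pH = 14.00 - 3.87 = 10.13.

10.13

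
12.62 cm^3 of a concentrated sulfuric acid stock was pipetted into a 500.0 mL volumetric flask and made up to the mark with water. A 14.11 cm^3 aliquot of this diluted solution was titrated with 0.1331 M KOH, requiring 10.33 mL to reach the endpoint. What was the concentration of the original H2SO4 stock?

1.93 M

n(KOH) = 0.1331 x 0.01033 = 0.001375 mol.
n(H2SO4) in the aliquot = 0.001375 x 1/2 = 0.0006875 mol.
[diluted H2SO4] = 0.0006875 / 0.01411 = 0.04872 M.
Dilution factor = 500.0/12.62 = 39.62, so [stock] = 0.04872 x 39.62 = 1.93 M.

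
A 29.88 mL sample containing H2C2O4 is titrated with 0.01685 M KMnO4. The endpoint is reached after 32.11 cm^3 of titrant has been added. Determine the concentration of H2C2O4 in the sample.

0.0453 M

n(KMnO4) = 0.01685 x 0.03211 = 0.0005411 mol.
From the balanced equation, 2 mol KMnO4 reacts with 5 mol H2C2O4, so n(H2C2O4) = 0.0005411 x 5/2 = 0.001353 mol.
[H2C2O4] = 0.001353 / 0.02988 L = 0.0453 M.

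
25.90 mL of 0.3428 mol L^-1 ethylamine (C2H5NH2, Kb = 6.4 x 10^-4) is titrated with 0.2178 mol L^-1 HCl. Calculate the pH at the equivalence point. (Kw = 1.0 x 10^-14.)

n(C2H5NH2) = 0.3428 x 0.02590 = 0.008879 mol; V(HCl) at equivalence = 0.008879/0.2178 = 0.04076 L.
At equivalence the base is fully converted to C2H5NH3+; total volume = 0.06666 L, so [C2H5NH3+] = 0.008879/0.06666 = 0.1332 M.
Ka(C2H5NH3+) = Kw/Kb = 1.0e-14 / 6.4 x 10^-4 = 1.56e-11.
[H^+] = sqrt(Ka x [C2H5NH3+]) = sqrt(1.56e-11 x 0.1332) = 1.44e-6 M.
pH = -log(1.44e-6) = 5.84.

5.84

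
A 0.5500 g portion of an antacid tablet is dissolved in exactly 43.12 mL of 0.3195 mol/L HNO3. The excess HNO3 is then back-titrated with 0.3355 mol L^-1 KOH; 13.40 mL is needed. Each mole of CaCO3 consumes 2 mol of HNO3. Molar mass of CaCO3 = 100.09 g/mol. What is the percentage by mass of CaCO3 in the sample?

84.4%

Total n(HNO3) added = 0.3195 x 0.04312 = 0.01378 mol.
n(KOH) used = 0.3355 x 0.01340 = 0.004496 mol, which equals the excess n(HNO3).
So n(HNO3) consumed by the sample = 0.01378 - 0.004496 = 0.009281 mol.
n(CaCO3) = 0.009281 / 2 = 0.004641 mol.
mass CaCO3 = 0.004641 x 100.09 = 0.4645 g, so %CaCO3 = 0.4645/0.5500 x 100 = 84.4%.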